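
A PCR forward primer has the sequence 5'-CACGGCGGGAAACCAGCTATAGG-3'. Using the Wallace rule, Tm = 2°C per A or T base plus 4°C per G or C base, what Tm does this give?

74°C

Scanning the sequence gives T=2, C=6, G=8, A=7.
So N_AT = 9 and N_GC = 14.
Tm = 2(9) + 4(14) = 18 + 56 = 74°C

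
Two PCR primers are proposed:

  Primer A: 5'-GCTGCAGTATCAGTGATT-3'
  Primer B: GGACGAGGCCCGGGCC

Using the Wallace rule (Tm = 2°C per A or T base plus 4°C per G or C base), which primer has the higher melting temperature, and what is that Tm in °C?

Primer A: A+T=10, G+C=8 → Tm = 2(10)+4(8) = 52°C
Primer B: A+T=2, G+C=14 → Tm = 2(2)+4(14) = 60°C
52°C vs 60°C → primer B is higher.

Primer B, 60°C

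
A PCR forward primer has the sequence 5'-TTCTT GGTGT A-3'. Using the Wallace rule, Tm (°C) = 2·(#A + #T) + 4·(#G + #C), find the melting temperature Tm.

30°C

Counting bases: C=1, A=1, T=6, G=3
AT pairs contribute 7, GC pairs contribute 4.
Tm = 4·4 + 2·7 = 16 + 14 = 30°C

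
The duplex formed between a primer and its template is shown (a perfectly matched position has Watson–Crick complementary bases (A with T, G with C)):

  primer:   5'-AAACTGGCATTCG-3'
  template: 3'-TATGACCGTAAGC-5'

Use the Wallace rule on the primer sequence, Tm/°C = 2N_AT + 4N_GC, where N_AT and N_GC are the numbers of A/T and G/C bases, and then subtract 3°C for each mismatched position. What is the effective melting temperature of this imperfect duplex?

Primer base counts: A=4, T=3, G=3, C=3 → A+T=7, G+C=6
Perfect-match Tm = 2(7) + 4(6) = 14 + 24 = 38°C
Mismatches (positions where the bases are not complementary): 1 (at position 2)
Effective Tm = 38 − 1×3 = 38 − 3 = 35°C

35°C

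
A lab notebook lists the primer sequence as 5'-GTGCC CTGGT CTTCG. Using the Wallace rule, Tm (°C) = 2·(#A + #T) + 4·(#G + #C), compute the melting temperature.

50°C

G=5, A=0, C=5, T=5
A+T = 5, G+C = 10
Tm = 2(5) + 4(10) = 10 + 40 = 50°C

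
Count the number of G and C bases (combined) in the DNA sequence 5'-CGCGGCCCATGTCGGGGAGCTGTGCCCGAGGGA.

25

Scanning the sequence gives G=15, T=4, A=4, C=10.
G+C = 15 + 10 = 25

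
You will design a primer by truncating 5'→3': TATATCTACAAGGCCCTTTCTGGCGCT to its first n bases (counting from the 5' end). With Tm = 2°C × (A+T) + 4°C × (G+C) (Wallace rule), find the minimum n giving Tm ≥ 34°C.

First 12 bases: TATATCTACAAG → Tm = 30°C (< 34°C)
First 13 bases: TATATCTACAAGG → Tm = 34°C (≥ 34°C)
Since every base adds ≥2°C, Tm only increases with n, so the threshold is first crossed at n = 13.

n = 13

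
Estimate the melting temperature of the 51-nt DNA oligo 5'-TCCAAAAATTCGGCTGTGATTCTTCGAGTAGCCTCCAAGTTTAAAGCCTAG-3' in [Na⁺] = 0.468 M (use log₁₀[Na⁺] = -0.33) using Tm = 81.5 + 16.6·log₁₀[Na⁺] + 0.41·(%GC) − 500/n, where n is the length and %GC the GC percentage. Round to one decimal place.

Length n = 51. Base counts: C=12, T=15, G=10, A=14
G+C = 22, so %GC = 22/51 × 100 = 43.137%
Salt term: 16.6 × (-0.33) = -5.478
GC term: 0.41 × 43.137 = 17.686; length term: −500/51 = −9.804
Tm = 81.5 + (-5.478) + 17.686 − 9.804 = 83.904 → 83.9°C

83.9°C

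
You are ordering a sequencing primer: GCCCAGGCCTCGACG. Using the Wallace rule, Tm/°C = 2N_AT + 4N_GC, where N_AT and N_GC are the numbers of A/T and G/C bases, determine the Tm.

Scanning the sequence gives A=2, C=7, G=5, T=1.
A+T = 3, G+C = 12
Tm = 2(3) + 4(12) = 6 + 48 = 54°C

54°C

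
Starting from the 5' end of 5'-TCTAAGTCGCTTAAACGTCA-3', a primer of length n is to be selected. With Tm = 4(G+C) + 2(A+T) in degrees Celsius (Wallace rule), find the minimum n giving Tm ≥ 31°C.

n = 11

First 10 bases: TCTAAGTCGC → Tm = 30°C (< 31°C)
First 11 bases: TCTAAGTCGCT → Tm = 32°C (≥ 31°C)
Each additional base adds 2°C (A/T) or 4°C (G/C), so Tm is non-decreasing in n; n = 11 is the first length to reach 31°C.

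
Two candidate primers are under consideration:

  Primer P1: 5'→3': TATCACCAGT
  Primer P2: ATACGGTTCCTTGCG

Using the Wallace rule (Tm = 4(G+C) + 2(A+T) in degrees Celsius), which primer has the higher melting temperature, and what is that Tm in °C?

Primer P1: A+T=6, G+C=4 → Tm = 2(6)+4(4) = 28°C
Primer P2: A+T=7, G+C=8 → Tm = 2(7)+4(8) = 46°C
28°C vs 46°C → primer P2 is higher.

Primer P2, 46°C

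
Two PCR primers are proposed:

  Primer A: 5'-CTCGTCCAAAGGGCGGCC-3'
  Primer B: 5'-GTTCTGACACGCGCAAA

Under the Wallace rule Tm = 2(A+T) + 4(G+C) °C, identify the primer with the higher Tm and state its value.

Primer A: A+T=5, G+C=13 → Tm = 2(5)+4(13) = 62°C
Primer B: A+T=8, G+C=9 → Tm = 2(8)+4(9) = 52°C
62°C vs 52°C → primer A is higher.

Primer A, 62°C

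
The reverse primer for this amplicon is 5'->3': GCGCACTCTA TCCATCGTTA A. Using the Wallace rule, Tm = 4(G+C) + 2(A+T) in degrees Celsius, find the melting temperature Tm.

Base counts: C=7, A=5, G=3, T=6
AT pairs contribute 11, GC pairs contribute 10.
Tm = 4·10 + 2·11 = 40 + 22 = 62°C

62°C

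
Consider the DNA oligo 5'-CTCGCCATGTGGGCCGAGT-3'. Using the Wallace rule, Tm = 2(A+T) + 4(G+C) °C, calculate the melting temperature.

Counting bases: C=6, G=7, A=2, T=4
A+T = 6, G+C = 13
Tm = 2(6) + 4(13) = 12 + 52 = 64°C

64°C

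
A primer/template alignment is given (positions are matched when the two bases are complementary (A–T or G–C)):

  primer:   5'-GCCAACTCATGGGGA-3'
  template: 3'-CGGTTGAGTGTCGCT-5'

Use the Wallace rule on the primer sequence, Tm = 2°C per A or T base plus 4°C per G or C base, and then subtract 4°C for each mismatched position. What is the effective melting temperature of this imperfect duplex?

Primer base counts: A=4, T=2, G=5, C=4 → A+T=6, G+C=9
Perfect-match Tm = 2(6) + 4(9) = 12 + 36 = 48°C
Mismatches (positions where the bases are not complementary): 3 (at positions 10, 11, 13)
Effective Tm = 48 − 3×4 = 48 − 12 = 36°C

36°C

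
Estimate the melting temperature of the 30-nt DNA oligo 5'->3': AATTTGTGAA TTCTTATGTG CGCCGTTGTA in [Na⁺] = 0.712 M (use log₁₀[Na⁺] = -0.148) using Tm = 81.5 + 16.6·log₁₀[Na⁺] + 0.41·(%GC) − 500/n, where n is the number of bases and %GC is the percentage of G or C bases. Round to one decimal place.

77.4°C

Length n = 30. Base counts: A=6, C=4, T=13, G=7
G+C = 11, so %GC = 11/30 × 100 = 36.667%
Salt term: 16.6 × (-0.148) = -2.457
GC term: 0.41 × 36.667 = 15.033; length term: −500/30 = −16.667
Tm = 81.5 + (-2.457) + 15.033 − 16.667 = 77.409 → 77.4°C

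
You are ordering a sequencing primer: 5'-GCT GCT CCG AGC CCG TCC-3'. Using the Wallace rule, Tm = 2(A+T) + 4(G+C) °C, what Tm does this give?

Counting bases: A=1, C=9, G=5, T=3
So N_AT = 4 and N_GC = 14.
Tm = 4·14 + 2·4 = 56 + 8 = 64°C

64°C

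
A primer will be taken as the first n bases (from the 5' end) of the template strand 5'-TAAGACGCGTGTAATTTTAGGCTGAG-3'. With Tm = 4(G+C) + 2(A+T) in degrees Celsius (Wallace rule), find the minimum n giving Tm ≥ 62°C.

n = 22

First 21 bases: TAAGACGCGTGTAATTTTAGG → Tm = 58°C (< 62°C)
First 22 bases: TAAGACGCGTGTAATTTTAGGC → Tm = 62°C (≥ 62°C)
Each additional base adds 2°C (A/T) or 4°C (G/C), so Tm is non-decreasing in n; n = 22 is the first length to reach 62°C.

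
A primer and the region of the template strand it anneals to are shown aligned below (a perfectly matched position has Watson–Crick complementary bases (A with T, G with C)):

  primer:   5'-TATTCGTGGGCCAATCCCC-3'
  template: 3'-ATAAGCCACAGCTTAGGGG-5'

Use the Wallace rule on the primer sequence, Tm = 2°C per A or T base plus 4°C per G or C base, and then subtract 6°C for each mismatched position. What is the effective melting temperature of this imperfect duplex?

Primer base counts: A=3, T=5, G=4, C=7 → A+T=8, G+C=11
Perfect-match Tm = 2(8) + 4(11) = 16 + 44 = 60°C
Mismatches (positions where the bases are not complementary): 4 (at positions 7, 8, 10, 12)
Effective Tm = 60 − 4×6 = 60 − 24 = 36°C

36°C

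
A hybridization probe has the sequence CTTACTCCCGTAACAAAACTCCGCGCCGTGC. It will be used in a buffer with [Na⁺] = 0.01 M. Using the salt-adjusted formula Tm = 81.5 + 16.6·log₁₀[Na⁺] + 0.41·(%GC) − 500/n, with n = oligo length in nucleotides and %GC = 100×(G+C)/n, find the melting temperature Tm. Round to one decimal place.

56.0°C

Length n = 31. Counting bases: C=13, A=7, T=6, G=5
G+C = 18, so %GC = 18/31 × 100 = 58.065%
Salt term: 16.6 × (-2) = -33.2
GC term: 0.41 × 58.065 = 23.807; length term: −500/31 = −16.129
Tm = 81.5 + (-33.2) + 23.807 − 16.129 = 55.978 → 56.0°C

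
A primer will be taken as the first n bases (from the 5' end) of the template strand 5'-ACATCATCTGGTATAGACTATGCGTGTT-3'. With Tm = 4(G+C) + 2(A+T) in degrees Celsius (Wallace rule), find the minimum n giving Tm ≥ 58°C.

First 21 bases: ACATCATCTGGTATAGACTAT → Tm = 56°C (< 58°C)
First 22 bases: ACATCATCTGGTATAGACTATG → Tm = 60°C (≥ 58°C)
Each additional base adds 2°C (A/T) or 4°C (G/C), so Tm is non-decreasing in n; n = 22 is the first length to reach 58°C.

n = 22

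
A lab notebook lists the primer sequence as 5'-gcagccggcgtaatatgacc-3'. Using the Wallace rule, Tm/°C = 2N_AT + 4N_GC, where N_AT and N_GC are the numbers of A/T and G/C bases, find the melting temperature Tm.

64°C

Base counts: T=3, C=6, A=5, G=6
A+T = 8, G+C = 12
Tm = 2(8) + 4(12) = 16 + 48 = 64°C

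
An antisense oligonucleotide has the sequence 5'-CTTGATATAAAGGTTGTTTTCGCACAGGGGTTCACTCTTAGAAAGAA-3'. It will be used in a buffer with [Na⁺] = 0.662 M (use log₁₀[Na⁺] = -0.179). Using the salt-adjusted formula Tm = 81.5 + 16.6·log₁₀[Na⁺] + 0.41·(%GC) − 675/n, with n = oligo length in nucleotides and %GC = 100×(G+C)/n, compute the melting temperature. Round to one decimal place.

79.9°C

Length n = 47. C=7, T=15, A=14, G=11
G+C = 18, so %GC = 18/47 × 100 = 38.298%
Salt term: 16.6 × (-0.179) = -2.971
GC term: 0.41 × 38.298 = 15.702; length term: −675/47 = −14.362
Tm = 81.5 + (-2.971) + 15.702 − 14.362 = 79.869 → 79.9°C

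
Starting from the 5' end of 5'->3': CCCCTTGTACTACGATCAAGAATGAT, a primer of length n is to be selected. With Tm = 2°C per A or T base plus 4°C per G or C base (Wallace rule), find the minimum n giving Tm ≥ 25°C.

First 7 bases: CCCCTTG → Tm = 24°C (< 25°C)
First 8 bases: CCCCTTGT → Tm = 26°C (≥ 25°C)
Since every base adds ≥2°C, Tm only increases with n, so the threshold is first crossed at n = 8.

n = 8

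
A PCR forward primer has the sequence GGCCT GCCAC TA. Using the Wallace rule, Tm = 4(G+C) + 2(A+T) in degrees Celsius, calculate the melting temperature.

40°C

Scanning the sequence gives T=2, A=2, G=3, C=5.
So N_AT = 4 and N_GC = 8.
Tm = 4·8 + 2·4 = 32 + 8 = 40°C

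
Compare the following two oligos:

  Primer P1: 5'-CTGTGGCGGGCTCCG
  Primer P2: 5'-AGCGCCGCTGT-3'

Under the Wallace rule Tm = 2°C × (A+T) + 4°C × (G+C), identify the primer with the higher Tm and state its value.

Primer P1, 54°C

Primer P1: A+T=3, G+C=12 → Tm = 2(3)+4(12) = 54°C
Primer P2: A+T=3, G+C=8 → Tm = 2(3)+4(8) = 38°C
54°C vs 38°C → primer P1 is higher.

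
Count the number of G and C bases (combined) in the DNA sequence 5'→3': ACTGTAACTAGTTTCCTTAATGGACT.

9

Base counts: G=4, T=10, C=5, A=7
G+C = 4 + 5 = 9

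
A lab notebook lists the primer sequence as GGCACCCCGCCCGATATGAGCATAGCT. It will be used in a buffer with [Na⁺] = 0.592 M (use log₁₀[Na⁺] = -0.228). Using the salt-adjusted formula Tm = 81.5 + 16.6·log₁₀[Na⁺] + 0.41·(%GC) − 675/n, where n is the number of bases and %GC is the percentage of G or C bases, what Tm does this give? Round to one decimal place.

78.5°C

Length n = 27. T=4, G=7, A=6, C=10
G+C = 17, so %GC = 17/27 × 100 = 62.963%
Salt term: 16.6 × (-0.228) = -3.785
GC term: 0.41 × 62.963 = 25.815; length term: −675/27 = −25
Tm = 81.5 + (-3.785) + 25.815 − 25 = 78.53 → 78.5°C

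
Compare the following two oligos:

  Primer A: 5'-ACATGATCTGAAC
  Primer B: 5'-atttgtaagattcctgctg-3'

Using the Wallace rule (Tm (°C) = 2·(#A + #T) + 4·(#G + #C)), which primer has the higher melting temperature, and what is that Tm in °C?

Primer B, 52°C

Primer A: A+T=8, G+C=5 → Tm = 2(8)+4(5) = 36°C
Primer B: A+T=12, G+C=7 → Tm = 2(12)+4(7) = 52°C
36°C vs 52°C → primer B is higher.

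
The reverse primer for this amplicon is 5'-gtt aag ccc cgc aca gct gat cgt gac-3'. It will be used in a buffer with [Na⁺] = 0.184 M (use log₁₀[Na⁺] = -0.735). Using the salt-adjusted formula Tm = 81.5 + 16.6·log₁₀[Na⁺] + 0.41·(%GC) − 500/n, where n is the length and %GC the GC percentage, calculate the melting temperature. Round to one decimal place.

Length n = 27. Scanning the sequence gives G=7, C=9, A=6, T=5.
G+C = 16, so %GC = 16/27 × 100 = 59.259%
Salt term: 16.6 × (-0.735) = -12.201
GC term: 0.41 × 59.259 = 24.296; length term: −500/27 = −18.519
Tm = 81.5 + (-12.201) + 24.296 − 18.519 = 75.076 → 75.1°C

75.1°C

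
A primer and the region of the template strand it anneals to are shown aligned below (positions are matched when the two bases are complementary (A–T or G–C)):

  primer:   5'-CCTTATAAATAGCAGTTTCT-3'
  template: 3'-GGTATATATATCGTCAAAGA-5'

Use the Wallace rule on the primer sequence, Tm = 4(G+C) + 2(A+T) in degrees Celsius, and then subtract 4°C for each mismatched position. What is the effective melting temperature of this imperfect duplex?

44°C

Primer base counts: A=6, T=8, G=2, C=4 → A+T=14, G+C=6
Perfect-match Tm = 2(14) + 4(6) = 28 + 24 = 52°C
Mismatches (positions where the bases are not complementary): 2 (at positions 3, 8)
Effective Tm = 52 − 2×4 = 52 − 8 = 44°C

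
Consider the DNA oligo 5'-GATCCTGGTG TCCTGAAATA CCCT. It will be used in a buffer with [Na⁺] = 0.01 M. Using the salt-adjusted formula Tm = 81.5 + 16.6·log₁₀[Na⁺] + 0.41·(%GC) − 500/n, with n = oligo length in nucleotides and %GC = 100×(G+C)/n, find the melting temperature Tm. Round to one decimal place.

48.0°C

Length n = 24. Base counts: T=7, A=5, C=7, G=5
G+C = 12, so %GC = 12/24 × 100 = 50%
Salt term: 16.6 × (-2) = -33.2
GC term: 0.41 × 50 = 20.5; length term: −500/24 = −20.833
Tm = 81.5 + (-33.2) + 20.5 − 20.833 = 47.967 → 48.0°C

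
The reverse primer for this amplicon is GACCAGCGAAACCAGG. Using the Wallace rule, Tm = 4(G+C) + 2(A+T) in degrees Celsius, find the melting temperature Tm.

52°C

Scanning the sequence gives G=5, T=0, C=5, A=6.
A+T = 6, G+C = 10
Tm = 2(6) + 4(10) = 12 + 40 = 52°C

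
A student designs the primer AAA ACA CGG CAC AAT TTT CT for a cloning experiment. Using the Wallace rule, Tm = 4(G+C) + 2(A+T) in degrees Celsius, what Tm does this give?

Scanning the sequence gives A=8, T=5, C=5, G=2.
A+T = 13, G+C = 7
Tm = 4·7 + 2·13 = 28 + 26 = 54°C

54°C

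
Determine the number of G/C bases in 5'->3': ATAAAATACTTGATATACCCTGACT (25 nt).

Scanning the sequence gives A=10, G=2, T=8, C=5.
Total G or C: 2 + 5 = 7

7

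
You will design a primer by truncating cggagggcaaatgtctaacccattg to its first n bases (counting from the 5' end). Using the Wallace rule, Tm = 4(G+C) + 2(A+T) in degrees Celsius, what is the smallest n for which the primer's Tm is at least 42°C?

n = 13

First 12 bases: CGGAGGGCAAAT → Tm = 38°C (< 42°C)
First 13 bases: CGGAGGGCAAATG → Tm = 42°C (≥ 42°C)
Since every base adds ≥2°C, Tm only increases with n, so the threshold is first crossed at n = 13.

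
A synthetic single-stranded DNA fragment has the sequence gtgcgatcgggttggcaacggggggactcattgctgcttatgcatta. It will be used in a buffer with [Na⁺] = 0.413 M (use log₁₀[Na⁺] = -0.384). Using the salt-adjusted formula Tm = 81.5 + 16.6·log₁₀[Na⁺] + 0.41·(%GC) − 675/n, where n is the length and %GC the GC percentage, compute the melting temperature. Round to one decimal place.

83.4°C

Length n = 47. Scanning the sequence gives C=9, T=13, A=8, G=17.
G+C = 26, so %GC = 26/47 × 100 = 55.319%
Salt term: 16.6 × (-0.384) = -6.374
GC term: 0.41 × 55.319 = 22.681; length term: −675/47 = −14.362
Tm = 81.5 + (-6.374) + 22.681 − 14.362 = 83.445 → 83.4°C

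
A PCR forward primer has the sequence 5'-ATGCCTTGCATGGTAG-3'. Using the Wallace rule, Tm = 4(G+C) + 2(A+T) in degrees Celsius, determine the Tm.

Scanning the sequence gives C=3, T=5, G=5, A=3.
So N_AT = 8 and N_GC = 8.
Tm = 2×8 + 4×8 = 48°C

48°C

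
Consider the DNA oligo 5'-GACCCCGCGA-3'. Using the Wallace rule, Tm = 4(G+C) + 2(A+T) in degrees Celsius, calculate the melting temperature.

36°C

Base counts: T=0, A=2, G=3, C=5
AT pairs contribute 2, GC pairs contribute 8.
Tm = 2×2 + 4×8 = 36°C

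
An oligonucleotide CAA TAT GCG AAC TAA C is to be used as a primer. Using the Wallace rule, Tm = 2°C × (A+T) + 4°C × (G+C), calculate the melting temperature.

Base counts: T=3, A=7, G=2, C=4
AT pairs contribute 10, GC pairs contribute 6.
Tm = 4·6 + 2·10 = 24 + 20 = 44°C

44°C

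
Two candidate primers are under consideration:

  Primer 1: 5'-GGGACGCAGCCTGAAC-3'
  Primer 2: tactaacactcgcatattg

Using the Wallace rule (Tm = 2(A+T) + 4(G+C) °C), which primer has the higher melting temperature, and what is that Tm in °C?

Primer 1: A+T=5, G+C=11 → Tm = 2(5)+4(11) = 54°C
Primer 2: A+T=12, G+C=7 → Tm = 2(12)+4(7) = 52°C
54°C vs 52°C → primer 1 is higher.

Primer 1, 54°C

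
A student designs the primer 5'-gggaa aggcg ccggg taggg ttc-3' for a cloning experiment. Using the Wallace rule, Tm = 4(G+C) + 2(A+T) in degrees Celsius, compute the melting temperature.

C=4, T=3, G=12, A=4
So N_AT = 7 and N_GC = 16.
Tm = 2(7) + 4(16) = 14 + 64 = 78°C

78°C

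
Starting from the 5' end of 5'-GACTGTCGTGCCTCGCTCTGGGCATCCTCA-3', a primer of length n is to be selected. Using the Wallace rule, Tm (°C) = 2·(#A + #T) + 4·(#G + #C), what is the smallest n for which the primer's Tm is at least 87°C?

First 26 bases: GACTGTCGTGCCTCGCTCTGGGCATC → Tm = 86°C (< 87°C)
First 27 bases: GACTGTCGTGCCTCGCTCTGGGCATCC → Tm = 90°C (≥ 87°C)
Since every base adds ≥2°C, Tm only increases with n, so the threshold is first crossed at n = 27.

n = 27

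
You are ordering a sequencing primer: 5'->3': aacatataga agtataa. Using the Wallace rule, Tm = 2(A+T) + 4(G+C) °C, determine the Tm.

G=2, A=10, C=1, T=4
A+T = 14, G+C = 3
Tm = 4·3 + 2·14 = 12 + 28 = 40°C

40°C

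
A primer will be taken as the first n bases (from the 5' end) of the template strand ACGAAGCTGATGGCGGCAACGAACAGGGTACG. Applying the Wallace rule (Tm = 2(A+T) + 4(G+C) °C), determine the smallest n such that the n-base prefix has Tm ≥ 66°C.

n = 21

First 20 bases: ACGAAGCTGATGGCGGCAAC → Tm = 64°C (< 66°C)
First 21 bases: ACGAAGCTGATGGCGGCAACG → Tm = 68°C (≥ 66°C)
Since every base adds ≥2°C, Tm only increases with n, so the threshold is first crossed at n = 21.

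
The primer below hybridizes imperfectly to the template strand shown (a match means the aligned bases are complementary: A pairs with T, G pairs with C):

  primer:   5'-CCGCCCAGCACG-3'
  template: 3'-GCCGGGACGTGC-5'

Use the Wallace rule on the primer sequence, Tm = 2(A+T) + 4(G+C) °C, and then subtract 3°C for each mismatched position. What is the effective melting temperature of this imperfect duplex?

Primer base counts: A=2, T=0, G=3, C=7 → A+T=2, G+C=10
Perfect-match Tm = 2(2) + 4(10) = 4 + 40 = 44°C
Mismatches (positions where the bases are not complementary): 2 (at positions 2, 7)
Effective Tm = 44 − 2×3 = 44 − 6 = 38°C

38°C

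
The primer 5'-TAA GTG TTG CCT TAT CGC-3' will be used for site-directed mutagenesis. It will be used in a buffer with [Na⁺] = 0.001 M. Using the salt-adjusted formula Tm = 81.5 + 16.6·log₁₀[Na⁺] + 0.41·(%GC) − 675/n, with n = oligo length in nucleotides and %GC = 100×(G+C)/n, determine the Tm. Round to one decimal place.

12.4°C

Length n = 18. T=7, C=4, G=4, A=3
G+C = 8, so %GC = 8/18 × 100 = 44.444%
Salt term: 16.6 × (-3) = -49.8
GC term: 0.41 × 44.444 = 18.222; length term: −675/18 = −37.5
Tm = 81.5 + (-49.8) + 18.222 − 37.5 = 12.422 → 12.4°C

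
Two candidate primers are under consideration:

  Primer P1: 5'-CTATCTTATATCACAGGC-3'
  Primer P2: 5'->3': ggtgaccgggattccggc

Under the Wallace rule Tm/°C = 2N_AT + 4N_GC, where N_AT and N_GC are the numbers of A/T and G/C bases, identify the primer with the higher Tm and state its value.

Primer P1: A+T=11, G+C=7 → Tm = 2(11)+4(7) = 50°C
Primer P2: A+T=5, G+C=13 → Tm = 2(5)+4(13) = 62°C
50°C vs 62°C → primer P2 is higher.

Primer P2, 62°C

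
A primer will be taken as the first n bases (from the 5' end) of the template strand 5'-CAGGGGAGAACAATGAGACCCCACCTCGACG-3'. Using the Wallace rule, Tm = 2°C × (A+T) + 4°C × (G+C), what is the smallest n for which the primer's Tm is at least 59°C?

n = 20

First 19 bases: CAGGGGAGAACAATGAGAC → Tm = 58°C (< 59°C)
First 20 bases: CAGGGGAGAACAATGAGACC → Tm = 62°C (≥ 59°C)
Each additional base adds 2°C (A/T) or 4°C (G/C), so Tm is non-decreasing in n; n = 20 is the first length to reach 59°C.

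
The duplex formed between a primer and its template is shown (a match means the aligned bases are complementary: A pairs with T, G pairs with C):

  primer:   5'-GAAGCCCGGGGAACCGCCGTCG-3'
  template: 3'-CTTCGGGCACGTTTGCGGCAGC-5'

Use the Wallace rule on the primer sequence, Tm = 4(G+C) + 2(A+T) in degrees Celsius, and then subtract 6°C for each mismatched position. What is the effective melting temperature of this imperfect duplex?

Primer base counts: A=4, T=1, G=9, C=8 → A+T=5, G+C=17
Perfect-match Tm = 2(5) + 4(17) = 10 + 68 = 78°C
Mismatches (positions where the bases are not complementary): 3 (at positions 9, 11, 14)
Effective Tm = 78 − 3×6 = 78 − 18 = 60°C

60°C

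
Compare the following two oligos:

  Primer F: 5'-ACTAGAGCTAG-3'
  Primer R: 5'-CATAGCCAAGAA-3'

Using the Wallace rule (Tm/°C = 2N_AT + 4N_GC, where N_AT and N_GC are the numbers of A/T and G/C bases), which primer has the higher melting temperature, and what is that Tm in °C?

Primer F: A+T=6, G+C=5 → Tm = 2(6)+4(5) = 32°C
Primer R: A+T=7, G+C=5 → Tm = 2(7)+4(5) = 34°C
32°C vs 34°C → primer R is higher.

Primer R, 34°C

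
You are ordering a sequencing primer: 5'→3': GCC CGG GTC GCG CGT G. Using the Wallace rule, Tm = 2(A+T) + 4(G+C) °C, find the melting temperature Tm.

60°C

Counting bases: A=0, G=8, C=6, T=2
A+T = 2, G+C = 14
Tm = 2×2 + 4×14 = 60°C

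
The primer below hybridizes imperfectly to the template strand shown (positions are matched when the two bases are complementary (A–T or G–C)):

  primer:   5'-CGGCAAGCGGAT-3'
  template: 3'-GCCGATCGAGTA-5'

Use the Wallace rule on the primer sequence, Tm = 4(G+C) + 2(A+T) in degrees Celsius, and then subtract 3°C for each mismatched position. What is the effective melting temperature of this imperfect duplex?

Primer base counts: A=3, T=1, G=5, C=3 → A+T=4, G+C=8
Perfect-match Tm = 2(4) + 4(8) = 8 + 32 = 40°C
Mismatches (positions where the bases are not complementary): 3 (at positions 5, 9, 10)
Effective Tm = 40 − 3×3 = 40 − 9 = 31°C

31°C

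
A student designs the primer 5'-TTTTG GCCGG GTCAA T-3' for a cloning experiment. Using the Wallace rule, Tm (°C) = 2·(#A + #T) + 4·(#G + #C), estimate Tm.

48°C

A=2, G=5, C=3, T=6
So N_AT = 8 and N_GC = 8.
Tm = 2(8) + 4(8) = 16 + 32 = 48°C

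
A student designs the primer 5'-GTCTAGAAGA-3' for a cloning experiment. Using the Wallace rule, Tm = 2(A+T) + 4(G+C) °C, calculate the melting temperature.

28°C

T=2, A=4, C=1, G=3
A+T = 6, G+C = 4
Tm = 2×6 + 4×4 = 28°C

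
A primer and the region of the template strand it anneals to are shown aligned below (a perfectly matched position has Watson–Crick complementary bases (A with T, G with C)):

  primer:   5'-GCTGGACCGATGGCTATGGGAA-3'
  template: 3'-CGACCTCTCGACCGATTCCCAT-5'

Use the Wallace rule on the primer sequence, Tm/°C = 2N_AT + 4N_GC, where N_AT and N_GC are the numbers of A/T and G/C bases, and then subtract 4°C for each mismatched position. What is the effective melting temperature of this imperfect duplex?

Primer base counts: A=5, T=4, G=9, C=4 → A+T=9, G+C=13
Perfect-match Tm = 2(9) + 4(13) = 18 + 52 = 70°C
Mismatches (positions where the bases are not complementary): 5 (at positions 7, 8, 10, 17, 21)
Effective Tm = 70 − 5×4 = 70 − 20 = 50°C

50°C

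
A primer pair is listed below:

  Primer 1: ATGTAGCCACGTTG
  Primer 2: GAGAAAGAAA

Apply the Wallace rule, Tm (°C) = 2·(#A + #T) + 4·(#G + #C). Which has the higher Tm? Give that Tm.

Primer 1, 42°C

Primer 1: A+T=7, G+C=7 → Tm = 2(7)+4(7) = 42°C
Primer 2: A+T=7, G+C=3 → Tm = 2(7)+4(3) = 26°C
42°C vs 26°C → primer 1 is higher.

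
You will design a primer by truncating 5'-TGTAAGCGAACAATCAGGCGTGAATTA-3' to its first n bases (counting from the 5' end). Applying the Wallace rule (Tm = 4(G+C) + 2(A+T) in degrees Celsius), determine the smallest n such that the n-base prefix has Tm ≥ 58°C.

First 19 bases: TGTAAGCGAACAATCAGGC → Tm = 56°C (< 58°C)
First 20 bases: TGTAAGCGAACAATCAGGCG → Tm = 60°C (≥ 58°C)
Each additional base adds 2°C (A/T) or 4°C (G/C), so Tm is non-decreasing in n; n = 20 is the first length to reach 58°C.

n = 20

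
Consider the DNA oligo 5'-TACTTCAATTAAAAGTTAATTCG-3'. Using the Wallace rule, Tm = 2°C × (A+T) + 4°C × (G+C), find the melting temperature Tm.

Base counts: T=9, G=2, C=3, A=9
AT pairs contribute 18, GC pairs contribute 5.
Tm = 2×18 + 4×5 = 56°C

56°C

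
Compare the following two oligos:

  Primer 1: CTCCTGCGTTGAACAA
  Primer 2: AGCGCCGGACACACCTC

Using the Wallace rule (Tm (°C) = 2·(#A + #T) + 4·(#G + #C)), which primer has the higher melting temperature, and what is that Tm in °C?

Primer 2, 58°C

Primer 1: A+T=8, G+C=8 → Tm = 2(8)+4(8) = 48°C
Primer 2: A+T=5, G+C=12 → Tm = 2(5)+4(12) = 58°C
48°C vs 58°C → primer 2 is higher.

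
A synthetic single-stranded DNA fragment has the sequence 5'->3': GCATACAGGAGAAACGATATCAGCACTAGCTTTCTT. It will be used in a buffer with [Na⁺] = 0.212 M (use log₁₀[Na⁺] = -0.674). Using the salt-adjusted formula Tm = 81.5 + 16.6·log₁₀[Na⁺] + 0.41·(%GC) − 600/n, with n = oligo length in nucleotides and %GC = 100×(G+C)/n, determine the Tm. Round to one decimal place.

70.7°C

Length n = 36. Counting bases: C=8, G=7, A=12, T=9
G+C = 15, so %GC = 15/36 × 100 = 41.667%
Salt term: 16.6 × (-0.674) = -11.188
GC term: 0.41 × 41.667 = 17.083; length term: −600/36 = −16.667
Tm = 81.5 + (-11.188) + 17.083 − 16.667 = 70.728 → 70.7°C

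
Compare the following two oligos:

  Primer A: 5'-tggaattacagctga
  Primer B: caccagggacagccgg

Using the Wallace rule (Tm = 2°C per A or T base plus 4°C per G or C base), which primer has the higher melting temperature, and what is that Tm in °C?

Primer B, 56°C

Primer A: A+T=9, G+C=6 → Tm = 2(9)+4(6) = 42°C
Primer B: A+T=4, G+C=12 → Tm = 2(4)+4(12) = 56°C
42°C vs 56°C → primer B is higher.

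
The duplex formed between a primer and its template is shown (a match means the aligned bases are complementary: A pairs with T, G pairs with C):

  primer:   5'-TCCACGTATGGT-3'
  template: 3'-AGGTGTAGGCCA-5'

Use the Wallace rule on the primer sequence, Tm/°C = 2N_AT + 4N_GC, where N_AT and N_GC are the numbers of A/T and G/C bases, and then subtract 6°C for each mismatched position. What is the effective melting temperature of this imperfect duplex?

Primer base counts: A=2, T=4, G=3, C=3 → A+T=6, G+C=6
Perfect-match Tm = 2(6) + 4(6) = 12 + 24 = 36°C
Mismatches (positions where the bases are not complementary): 3 (at positions 6, 8, 9)
Effective Tm = 36 − 3×6 = 36 − 18 = 18°C

18°C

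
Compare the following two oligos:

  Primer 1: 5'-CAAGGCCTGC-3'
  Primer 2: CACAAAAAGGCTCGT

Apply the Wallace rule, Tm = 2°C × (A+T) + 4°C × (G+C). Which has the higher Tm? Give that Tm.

Primer 1: A+T=3, G+C=7 → Tm = 2(3)+4(7) = 34°C
Primer 2: A+T=8, G+C=7 → Tm = 2(8)+4(7) = 44°C
34°C vs 44°C → primer 2 is higher.

Primer 2, 44°C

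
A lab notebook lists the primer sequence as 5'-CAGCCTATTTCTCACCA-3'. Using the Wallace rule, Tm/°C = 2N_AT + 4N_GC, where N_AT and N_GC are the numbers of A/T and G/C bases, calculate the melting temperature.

C=7, A=4, G=1, T=5
A+T = 9, G+C = 8
Tm = 2×9 + 4×8 = 50°C

50°C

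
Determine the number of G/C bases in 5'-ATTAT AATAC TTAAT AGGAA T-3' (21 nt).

3

Scanning the sequence gives G=2, A=10, C=1, T=8.
G+C = 2 + 1 = 3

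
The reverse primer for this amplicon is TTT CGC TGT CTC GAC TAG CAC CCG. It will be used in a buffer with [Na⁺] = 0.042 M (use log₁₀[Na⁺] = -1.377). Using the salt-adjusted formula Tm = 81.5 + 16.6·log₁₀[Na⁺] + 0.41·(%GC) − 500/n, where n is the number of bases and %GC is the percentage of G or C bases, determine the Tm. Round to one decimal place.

Length n = 24. T=7, A=3, G=5, C=9
G+C = 14, so %GC = 14/24 × 100 = 58.333%
Salt term: 16.6 × (-1.377) = -22.858
GC term: 0.41 × 58.333 = 23.917; length term: −500/24 = −20.833
Tm = 81.5 + (-22.858) + 23.917 − 20.833 = 61.726 → 61.7°C

61.7°C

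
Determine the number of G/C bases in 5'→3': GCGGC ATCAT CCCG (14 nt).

10

Counting bases: G=4, C=6, T=2, A=2
G+C = 4 + 6 = 10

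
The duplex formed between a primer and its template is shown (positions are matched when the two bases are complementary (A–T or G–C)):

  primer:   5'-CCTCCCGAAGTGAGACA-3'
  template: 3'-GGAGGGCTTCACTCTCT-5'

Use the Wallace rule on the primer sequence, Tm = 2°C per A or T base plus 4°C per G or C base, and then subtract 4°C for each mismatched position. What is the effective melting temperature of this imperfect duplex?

50°C

Primer base counts: A=5, T=2, G=4, C=6 → A+T=7, G+C=10
Perfect-match Tm = 2(7) + 4(10) = 14 + 40 = 54°C
Mismatches (positions where the bases are not complementary): 1 (at position 16)
Effective Tm = 54 − 1×4 = 54 − 4 = 50°C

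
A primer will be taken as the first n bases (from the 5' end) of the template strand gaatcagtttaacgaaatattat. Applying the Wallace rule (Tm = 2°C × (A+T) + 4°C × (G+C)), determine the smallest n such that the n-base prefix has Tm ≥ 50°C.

First 19 bases: GAATCAGTTTAACGAAATA → Tm = 48°C (< 50°C)
First 20 bases: GAATCAGTTTAACGAAATAT → Tm = 50°C (≥ 50°C)
Each additional base adds 2°C (A/T) or 4°C (G/C), so Tm is non-decreasing in n; n = 20 is the first length to reach 50°C.

n = 20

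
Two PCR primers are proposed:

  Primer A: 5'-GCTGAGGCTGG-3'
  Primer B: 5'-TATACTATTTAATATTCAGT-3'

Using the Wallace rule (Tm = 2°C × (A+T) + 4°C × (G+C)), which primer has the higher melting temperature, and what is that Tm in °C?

Primer B, 46°C

Primer A: A+T=3, G+C=8 → Tm = 2(3)+4(8) = 38°C
Primer B: A+T=17, G+C=3 → Tm = 2(17)+4(3) = 46°C
38°C vs 46°C → primer B is higher.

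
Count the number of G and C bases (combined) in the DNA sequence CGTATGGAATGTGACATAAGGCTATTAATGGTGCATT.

14

Counting bases: A=11, G=10, C=4, T=12
Total G or C: 10 + 4 = 14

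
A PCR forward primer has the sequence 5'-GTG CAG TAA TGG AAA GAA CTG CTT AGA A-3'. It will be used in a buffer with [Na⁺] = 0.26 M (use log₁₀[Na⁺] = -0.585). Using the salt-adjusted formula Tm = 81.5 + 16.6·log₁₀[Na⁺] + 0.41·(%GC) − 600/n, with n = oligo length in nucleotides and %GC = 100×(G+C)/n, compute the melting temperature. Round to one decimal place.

Length n = 28. Counting bases: G=8, A=11, C=3, T=6
G+C = 11, so %GC = 11/28 × 100 = 39.286%
Salt term: 16.6 × (-0.585) = -9.711
GC term: 0.41 × 39.286 = 16.107; length term: −600/28 = −21.429
Tm = 81.5 + (-9.711) + 16.107 − 21.429 = 66.467 → 66.5°C

66.5°C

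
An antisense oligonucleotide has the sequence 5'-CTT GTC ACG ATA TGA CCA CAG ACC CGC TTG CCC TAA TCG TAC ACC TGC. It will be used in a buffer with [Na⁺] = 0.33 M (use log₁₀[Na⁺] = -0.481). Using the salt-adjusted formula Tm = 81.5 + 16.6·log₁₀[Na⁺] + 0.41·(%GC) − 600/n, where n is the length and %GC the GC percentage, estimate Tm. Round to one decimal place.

Length n = 48. A=11, C=18, T=11, G=8
G+C = 26, so %GC = 26/48 × 100 = 54.167%
Salt term: 16.6 × (-0.481) = -7.985
GC term: 0.41 × 54.167 = 22.208; length term: −600/48 = −12.5
Tm = 81.5 + (-7.985) + 22.208 − 12.5 = 83.223 → 83.2°C

83.2°C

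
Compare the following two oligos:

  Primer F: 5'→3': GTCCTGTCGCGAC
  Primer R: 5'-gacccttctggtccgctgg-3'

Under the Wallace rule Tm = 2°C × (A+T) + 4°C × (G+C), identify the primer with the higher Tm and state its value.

Primer F: A+T=4, G+C=9 → Tm = 2(4)+4(9) = 44°C
Primer R: A+T=6, G+C=13 → Tm = 2(6)+4(13) = 64°C
44°C vs 64°C → primer R is higher.

Primer R, 64°C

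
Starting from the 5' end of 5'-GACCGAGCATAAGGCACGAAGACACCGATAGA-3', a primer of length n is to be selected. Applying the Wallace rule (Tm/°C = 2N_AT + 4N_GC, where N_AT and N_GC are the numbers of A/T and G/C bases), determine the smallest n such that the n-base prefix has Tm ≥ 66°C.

First 20 bases: GACCGAGCATAAGGCACGAA → Tm = 62°C (< 66°C)
First 21 bases: GACCGAGCATAAGGCACGAAG → Tm = 66°C (≥ 66°C)
Since every base adds ≥2°C, Tm only increases with n, so the threshold is first crossed at n = 21.

n = 21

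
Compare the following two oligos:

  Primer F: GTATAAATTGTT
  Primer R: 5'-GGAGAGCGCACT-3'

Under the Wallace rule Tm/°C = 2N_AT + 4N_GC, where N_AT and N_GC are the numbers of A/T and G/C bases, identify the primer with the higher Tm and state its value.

Primer F: A+T=10, G+C=2 → Tm = 2(10)+4(2) = 28°C
Primer R: A+T=4, G+C=8 → Tm = 2(4)+4(8) = 40°C
28°C vs 40°C → primer R is higher.

Primer R, 40°C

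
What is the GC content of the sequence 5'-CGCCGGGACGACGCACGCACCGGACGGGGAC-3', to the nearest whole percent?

81%

Scanning the sequence gives A=6, T=0, G=13, C=12.
G+C = 13 + 12 = 25 out of 31 bases
%GC = 25/31 × 100 = 80.65% ≈ 81%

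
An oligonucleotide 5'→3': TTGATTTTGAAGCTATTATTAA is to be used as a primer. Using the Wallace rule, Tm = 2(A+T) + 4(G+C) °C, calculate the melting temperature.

T=11, A=7, G=3, C=1
AT pairs contribute 18, GC pairs contribute 4.
Tm = 4·4 + 2·18 = 16 + 36 = 52°C

52°C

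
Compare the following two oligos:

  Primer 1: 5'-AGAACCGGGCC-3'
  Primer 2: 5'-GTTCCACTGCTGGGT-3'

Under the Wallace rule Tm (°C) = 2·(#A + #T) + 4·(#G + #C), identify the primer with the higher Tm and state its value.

Primer 2, 48°C

Primer 1: A+T=3, G+C=8 → Tm = 2(3)+4(8) = 38°C
Primer 2: A+T=6, G+C=9 → Tm = 2(6)+4(9) = 48°C
38°C vs 48°C → primer 2 is higher.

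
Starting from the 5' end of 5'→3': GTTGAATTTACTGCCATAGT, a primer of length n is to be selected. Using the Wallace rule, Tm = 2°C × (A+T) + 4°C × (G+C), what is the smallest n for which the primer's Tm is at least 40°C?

n = 15

First 14 bases: GTTGAATTTACTGC → Tm = 38°C (< 40°C)
First 15 bases: GTTGAATTTACTGCC → Tm = 42°C (≥ 40°C)
Each additional base adds 2°C (A/T) or 4°C (G/C), so Tm is non-decreasing in n; n = 15 is the first length to reach 40°C.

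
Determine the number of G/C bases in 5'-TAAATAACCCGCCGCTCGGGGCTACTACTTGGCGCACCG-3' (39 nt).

G=10, C=14, T=7, A=8
G+C = 10 + 14 = 24

24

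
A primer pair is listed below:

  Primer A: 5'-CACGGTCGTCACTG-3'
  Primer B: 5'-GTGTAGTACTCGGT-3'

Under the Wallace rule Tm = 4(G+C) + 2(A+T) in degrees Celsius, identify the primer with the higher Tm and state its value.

Primer A: A+T=5, G+C=9 → Tm = 2(5)+4(9) = 46°C
Primer B: A+T=7, G+C=7 → Tm = 2(7)+4(7) = 42°C
46°C vs 42°C → primer A is higher.

Primer A, 46°C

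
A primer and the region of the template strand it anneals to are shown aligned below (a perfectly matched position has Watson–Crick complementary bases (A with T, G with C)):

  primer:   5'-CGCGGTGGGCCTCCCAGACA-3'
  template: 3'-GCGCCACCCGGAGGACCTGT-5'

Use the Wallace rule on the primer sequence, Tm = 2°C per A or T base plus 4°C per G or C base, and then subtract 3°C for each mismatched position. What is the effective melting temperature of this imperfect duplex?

Primer base counts: A=3, T=2, G=7, C=8 → A+T=5, G+C=15
Perfect-match Tm = 2(5) + 4(15) = 10 + 60 = 70°C
Mismatches (positions where the bases are not complementary): 2 (at positions 15, 16)
Effective Tm = 70 − 2×3 = 70 − 6 = 64°C

64°C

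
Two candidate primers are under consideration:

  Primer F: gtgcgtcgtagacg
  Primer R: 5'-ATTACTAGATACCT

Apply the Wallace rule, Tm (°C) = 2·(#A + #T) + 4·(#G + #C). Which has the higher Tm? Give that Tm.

Primer F: A+T=5, G+C=9 → Tm = 2(5)+4(9) = 46°C
Primer R: A+T=10, G+C=4 → Tm = 2(10)+4(4) = 36°C
46°C vs 36°C → primer F is higher.

Primer F, 46°C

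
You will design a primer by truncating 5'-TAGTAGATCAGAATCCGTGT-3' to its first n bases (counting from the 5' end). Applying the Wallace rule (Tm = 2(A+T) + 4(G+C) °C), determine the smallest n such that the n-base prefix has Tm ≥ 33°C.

First 12 bases: TAGTAGATCAGA → Tm = 32°C (< 33°C)
First 13 bases: TAGTAGATCAGAA → Tm = 34°C (≥ 33°C)
Since every base adds ≥2°C, Tm only increases with n, so the threshold is first crossed at n = 13.

n = 13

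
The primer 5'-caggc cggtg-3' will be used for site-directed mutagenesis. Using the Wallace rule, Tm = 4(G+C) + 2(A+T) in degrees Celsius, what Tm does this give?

36°C

Counting bases: C=3, A=1, T=1, G=5
So N_AT = 2 and N_GC = 8.
Tm = 4·8 + 2·2 = 32 + 4 = 36°C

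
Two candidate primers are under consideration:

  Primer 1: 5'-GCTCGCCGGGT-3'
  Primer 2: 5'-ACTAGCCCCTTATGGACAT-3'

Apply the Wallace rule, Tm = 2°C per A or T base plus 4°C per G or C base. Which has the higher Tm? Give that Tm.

Primer 2, 56°C

Primer 1: A+T=2, G+C=9 → Tm = 2(2)+4(9) = 40°C
Primer 2: A+T=10, G+C=9 → Tm = 2(10)+4(9) = 56°C
40°C vs 56°C → primer 2 is higher.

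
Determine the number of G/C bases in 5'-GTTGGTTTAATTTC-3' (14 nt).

4

Counting bases: G=3, T=8, A=2, C=1
G+C = 3 + 1 = 4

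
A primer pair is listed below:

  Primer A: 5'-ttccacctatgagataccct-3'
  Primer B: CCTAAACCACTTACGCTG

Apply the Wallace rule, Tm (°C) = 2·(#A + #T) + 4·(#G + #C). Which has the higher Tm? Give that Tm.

Primer A, 58°C

Primer A: A+T=11, G+C=9 → Tm = 2(11)+4(9) = 58°C
Primer B: A+T=9, G+C=9 → Tm = 2(9)+4(9) = 54°C
58°C vs 54°C → primer A is higher.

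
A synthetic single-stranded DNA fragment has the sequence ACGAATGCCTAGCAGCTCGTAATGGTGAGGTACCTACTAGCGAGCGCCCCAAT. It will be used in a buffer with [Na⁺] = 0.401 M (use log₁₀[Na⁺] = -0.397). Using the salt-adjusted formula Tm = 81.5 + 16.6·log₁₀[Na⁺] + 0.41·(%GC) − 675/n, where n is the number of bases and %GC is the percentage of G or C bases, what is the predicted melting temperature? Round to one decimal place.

84.6°C

Length n = 53. Counting bases: C=15, T=10, A=14, G=14
G+C = 29, so %GC = 29/53 × 100 = 54.717%
Salt term: 16.6 × (-0.397) = -6.59
GC term: 0.41 × 54.717 = 22.434; length term: −675/53 = −12.736
Tm = 81.5 + (-6.59) + 22.434 − 12.736 = 84.608 → 84.6°C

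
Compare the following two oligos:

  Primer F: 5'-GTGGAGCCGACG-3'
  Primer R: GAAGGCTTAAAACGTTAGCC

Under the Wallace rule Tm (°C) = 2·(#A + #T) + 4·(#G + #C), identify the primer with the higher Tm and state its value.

Primer R, 58°C

Primer F: A+T=3, G+C=9 → Tm = 2(3)+4(9) = 42°C
Primer R: A+T=11, G+C=9 → Tm = 2(11)+4(9) = 58°C
42°C vs 58°C → primer R is higher.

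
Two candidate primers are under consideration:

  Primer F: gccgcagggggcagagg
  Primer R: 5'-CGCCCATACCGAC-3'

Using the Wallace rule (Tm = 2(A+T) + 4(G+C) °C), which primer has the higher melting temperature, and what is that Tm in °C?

Primer F, 62°C

Primer F: A+T=3, G+C=14 → Tm = 2(3)+4(14) = 62°C
Primer R: A+T=4, G+C=9 → Tm = 2(4)+4(9) = 44°C
62°C vs 44°C → primer F is higher.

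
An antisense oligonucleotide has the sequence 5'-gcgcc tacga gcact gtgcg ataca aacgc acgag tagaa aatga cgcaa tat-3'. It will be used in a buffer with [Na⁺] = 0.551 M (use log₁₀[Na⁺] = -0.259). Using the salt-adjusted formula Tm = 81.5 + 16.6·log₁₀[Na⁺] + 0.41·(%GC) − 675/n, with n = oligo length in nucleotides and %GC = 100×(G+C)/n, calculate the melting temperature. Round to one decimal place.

84.6°C

Length n = 53. Counting bases: T=8, G=13, A=19, C=13
G+C = 26, so %GC = 26/53 × 100 = 49.057%
Salt term: 16.6 × (-0.259) = -4.299
GC term: 0.41 × 49.057 = 20.113; length term: −675/53 = −12.736
Tm = 81.5 + (-4.299) + 20.113 − 12.736 = 84.578 → 84.6°C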